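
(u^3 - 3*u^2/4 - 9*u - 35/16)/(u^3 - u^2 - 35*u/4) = (u + 1/4)/u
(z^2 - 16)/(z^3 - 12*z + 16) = (z - 4)/(z^2 - 4*z + 4)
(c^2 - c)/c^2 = (c - 1)/c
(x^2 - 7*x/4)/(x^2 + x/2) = (4*x - 7)/(2*(2*x + 1))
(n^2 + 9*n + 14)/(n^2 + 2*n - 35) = (n + 2)/(n - 5)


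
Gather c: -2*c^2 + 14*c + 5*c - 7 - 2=-2*c^2 + 19*c - 9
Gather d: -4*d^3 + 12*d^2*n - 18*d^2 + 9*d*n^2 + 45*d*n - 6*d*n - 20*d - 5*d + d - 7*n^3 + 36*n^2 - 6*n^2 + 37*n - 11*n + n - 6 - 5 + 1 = -4*d^3 + d^2*(12*n - 18) + d*(9*n^2 + 39*n - 24) - 7*n^3 + 30*n^2 + 27*n - 10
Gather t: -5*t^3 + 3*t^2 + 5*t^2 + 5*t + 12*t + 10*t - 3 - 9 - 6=-5*t^3 + 8*t^2 + 27*t - 18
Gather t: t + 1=t + 1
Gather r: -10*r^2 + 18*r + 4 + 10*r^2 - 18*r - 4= 0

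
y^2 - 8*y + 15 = (y - 5)*(y - 3)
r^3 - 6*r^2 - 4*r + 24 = (r - 6)*(r - 2)*(r + 2)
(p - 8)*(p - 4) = p^2 - 12*p + 32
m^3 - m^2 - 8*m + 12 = (m - 2)^2*(m + 3)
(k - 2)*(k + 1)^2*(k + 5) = k^4 + 5*k^3 - 3*k^2 - 17*k - 10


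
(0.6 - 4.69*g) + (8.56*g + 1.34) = 3.87*g + 1.94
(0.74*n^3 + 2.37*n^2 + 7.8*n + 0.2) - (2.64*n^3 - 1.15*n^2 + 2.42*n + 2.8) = -1.9*n^3 + 3.52*n^2 + 5.38*n - 2.6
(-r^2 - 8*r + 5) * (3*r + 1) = -3*r^3 - 25*r^2 + 7*r + 5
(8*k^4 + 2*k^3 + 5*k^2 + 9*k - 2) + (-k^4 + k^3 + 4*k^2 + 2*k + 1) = 7*k^4 + 3*k^3 + 9*k^2 + 11*k - 1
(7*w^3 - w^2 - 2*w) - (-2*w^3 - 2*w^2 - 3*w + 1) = 9*w^3 + w^2 + w - 1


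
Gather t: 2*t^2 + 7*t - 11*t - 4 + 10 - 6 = 2*t^2 - 4*t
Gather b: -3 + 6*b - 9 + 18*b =24*b - 12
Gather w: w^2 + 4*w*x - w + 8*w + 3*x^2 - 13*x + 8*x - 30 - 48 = w^2 + w*(4*x + 7) + 3*x^2 - 5*x - 78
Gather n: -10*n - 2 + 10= 8 - 10*n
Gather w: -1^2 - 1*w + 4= 3 - w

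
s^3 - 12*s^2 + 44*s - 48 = (s - 6)*(s - 4)*(s - 2)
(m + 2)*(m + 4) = m^2 + 6*m + 8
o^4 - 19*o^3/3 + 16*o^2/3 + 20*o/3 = o*(o - 5)*(o - 2)*(o + 2/3)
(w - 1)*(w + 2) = w^2 + w - 2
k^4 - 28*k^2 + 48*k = k*(k - 4)*(k - 2)*(k + 6)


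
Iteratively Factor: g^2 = (g)*(g)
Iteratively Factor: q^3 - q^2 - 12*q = (q)*(q^2 - q - 12) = q*(q + 3)*(q - 4)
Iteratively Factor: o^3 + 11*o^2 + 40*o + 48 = (o + 4)*(o^2 + 7*o + 12) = (o + 4)^2*(o + 3)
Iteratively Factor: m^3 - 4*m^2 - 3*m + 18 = (m + 2)*(m^2 - 6*m + 9) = (m - 3)*(m + 2)*(m - 3)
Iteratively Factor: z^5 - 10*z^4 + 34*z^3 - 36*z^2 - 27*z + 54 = (z - 2)*(z^4 - 8*z^3 + 18*z^2 - 27) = (z - 3)*(z - 2)*(z^3 - 5*z^2 + 3*z + 9) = (z - 3)^2*(z - 2)*(z^2 - 2*z - 3) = (z - 3)^2*(z - 2)*(z + 1)*(z - 3)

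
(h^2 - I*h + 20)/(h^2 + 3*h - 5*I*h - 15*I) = (h + 4*I)/(h + 3)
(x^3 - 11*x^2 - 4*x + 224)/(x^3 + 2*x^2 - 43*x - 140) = (x - 8)/(x + 5)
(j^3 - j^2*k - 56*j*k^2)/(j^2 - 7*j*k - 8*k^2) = j*(j + 7*k)/(j + k)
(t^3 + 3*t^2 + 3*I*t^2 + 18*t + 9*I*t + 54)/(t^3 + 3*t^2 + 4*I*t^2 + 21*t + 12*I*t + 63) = (t + 6*I)/(t + 7*I)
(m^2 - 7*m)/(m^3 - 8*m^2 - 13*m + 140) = m/(m^2 - m - 20)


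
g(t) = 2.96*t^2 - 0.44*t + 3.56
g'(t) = 5.92*t - 0.44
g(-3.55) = 42.43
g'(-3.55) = -21.46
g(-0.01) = 3.56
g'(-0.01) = -0.50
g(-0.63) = 5.01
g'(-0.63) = -4.17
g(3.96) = 48.24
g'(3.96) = 23.00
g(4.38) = 58.42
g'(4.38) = 25.49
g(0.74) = 4.86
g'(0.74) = 3.94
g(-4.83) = 74.74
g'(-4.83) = -29.03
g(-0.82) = 5.91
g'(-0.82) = -5.29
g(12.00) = 424.52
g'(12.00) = 70.60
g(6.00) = 107.48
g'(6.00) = 35.08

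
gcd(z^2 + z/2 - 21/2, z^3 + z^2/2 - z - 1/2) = 1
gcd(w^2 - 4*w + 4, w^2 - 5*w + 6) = w - 2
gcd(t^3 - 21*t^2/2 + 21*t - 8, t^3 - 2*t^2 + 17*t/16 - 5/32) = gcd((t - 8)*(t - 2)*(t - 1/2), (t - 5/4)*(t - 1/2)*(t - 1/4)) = t - 1/2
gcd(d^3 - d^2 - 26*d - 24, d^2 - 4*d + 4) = 1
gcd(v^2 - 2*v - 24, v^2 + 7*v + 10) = 1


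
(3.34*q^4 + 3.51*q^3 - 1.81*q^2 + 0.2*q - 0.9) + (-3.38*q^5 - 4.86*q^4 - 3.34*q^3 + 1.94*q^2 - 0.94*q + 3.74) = -3.38*q^5 - 1.52*q^4 + 0.17*q^3 + 0.13*q^2 - 0.74*q + 2.84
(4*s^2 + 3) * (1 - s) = -4*s^3 + 4*s^2 - 3*s + 3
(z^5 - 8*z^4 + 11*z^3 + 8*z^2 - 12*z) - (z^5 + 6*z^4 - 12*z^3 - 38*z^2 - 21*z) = -14*z^4 + 23*z^3 + 46*z^2 + 9*z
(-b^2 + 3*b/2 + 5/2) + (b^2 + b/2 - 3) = 2*b - 1/2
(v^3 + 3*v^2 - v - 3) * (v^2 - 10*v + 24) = v^5 - 7*v^4 - 7*v^3 + 79*v^2 + 6*v - 72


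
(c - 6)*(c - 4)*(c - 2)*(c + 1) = c^4 - 11*c^3 + 32*c^2 - 4*c - 48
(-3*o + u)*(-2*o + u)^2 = -12*o^3 + 16*o^2*u - 7*o*u^2 + u^3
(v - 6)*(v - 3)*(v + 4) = v^3 - 5*v^2 - 18*v + 72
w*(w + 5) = w^2 + 5*w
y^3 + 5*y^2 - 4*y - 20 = (y - 2)*(y + 2)*(y + 5)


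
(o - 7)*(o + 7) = o^2 - 49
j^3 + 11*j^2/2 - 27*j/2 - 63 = (j - 7/2)*(j + 3)*(j + 6)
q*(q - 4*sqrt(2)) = q^2 - 4*sqrt(2)*q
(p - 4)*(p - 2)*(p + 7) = p^3 + p^2 - 34*p + 56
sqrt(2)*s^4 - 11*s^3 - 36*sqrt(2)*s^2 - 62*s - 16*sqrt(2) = (s - 8*sqrt(2))*(s + sqrt(2))^2*(sqrt(2)*s + 1)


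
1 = 1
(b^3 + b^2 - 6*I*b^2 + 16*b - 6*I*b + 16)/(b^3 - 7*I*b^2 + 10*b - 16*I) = (b + 1)/(b - I)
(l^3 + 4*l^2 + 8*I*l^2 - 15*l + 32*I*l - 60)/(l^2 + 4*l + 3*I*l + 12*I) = l + 5*I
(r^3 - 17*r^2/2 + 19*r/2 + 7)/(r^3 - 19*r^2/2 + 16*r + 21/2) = (r - 2)/(r - 3)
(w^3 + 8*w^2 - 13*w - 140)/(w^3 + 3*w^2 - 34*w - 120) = (w^2 + 3*w - 28)/(w^2 - 2*w - 24)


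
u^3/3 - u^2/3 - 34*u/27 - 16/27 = (u/3 + 1/3)*(u - 8/3)*(u + 2/3)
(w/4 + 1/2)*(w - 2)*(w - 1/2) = w^3/4 - w^2/8 - w + 1/2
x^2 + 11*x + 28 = (x + 4)*(x + 7)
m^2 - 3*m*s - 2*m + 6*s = (m - 2)*(m - 3*s)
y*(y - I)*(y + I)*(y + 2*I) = y^4 + 2*I*y^3 + y^2 + 2*I*y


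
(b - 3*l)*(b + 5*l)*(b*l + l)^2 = b^4*l^2 + 2*b^3*l^3 + 2*b^3*l^2 - 15*b^2*l^4 + 4*b^2*l^3 + b^2*l^2 - 30*b*l^4 + 2*b*l^3 - 15*l^4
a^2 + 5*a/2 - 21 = (a - 7/2)*(a + 6)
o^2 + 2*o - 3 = (o - 1)*(o + 3)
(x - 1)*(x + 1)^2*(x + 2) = x^4 + 3*x^3 + x^2 - 3*x - 2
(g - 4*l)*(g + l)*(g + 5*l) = g^3 + 2*g^2*l - 19*g*l^2 - 20*l^3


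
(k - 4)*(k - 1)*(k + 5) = k^3 - 21*k + 20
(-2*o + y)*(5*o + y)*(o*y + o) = -10*o^3*y - 10*o^3 + 3*o^2*y^2 + 3*o^2*y + o*y^3 + o*y^2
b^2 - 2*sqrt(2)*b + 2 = (b - sqrt(2))^2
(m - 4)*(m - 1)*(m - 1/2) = m^3 - 11*m^2/2 + 13*m/2 - 2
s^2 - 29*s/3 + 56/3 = (s - 7)*(s - 8/3)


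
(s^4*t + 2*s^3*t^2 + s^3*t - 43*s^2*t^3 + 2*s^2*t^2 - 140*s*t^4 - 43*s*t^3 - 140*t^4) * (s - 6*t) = s^5*t - 4*s^4*t^2 + s^4*t - 55*s^3*t^3 - 4*s^3*t^2 + 118*s^2*t^4 - 55*s^2*t^3 + 840*s*t^5 + 118*s*t^4 + 840*t^5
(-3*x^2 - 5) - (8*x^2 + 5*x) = -11*x^2 - 5*x - 5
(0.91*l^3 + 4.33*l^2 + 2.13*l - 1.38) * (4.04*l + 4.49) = 3.6764*l^4 + 21.5791*l^3 + 28.0469*l^2 + 3.9885*l - 6.1962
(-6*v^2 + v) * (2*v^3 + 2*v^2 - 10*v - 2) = -12*v^5 - 10*v^4 + 62*v^3 + 2*v^2 - 2*v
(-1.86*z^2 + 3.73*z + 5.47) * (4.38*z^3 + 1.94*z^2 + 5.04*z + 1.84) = -8.1468*z^5 + 12.729*z^4 + 21.8204*z^3 + 25.9886*z^2 + 34.432*z + 10.0648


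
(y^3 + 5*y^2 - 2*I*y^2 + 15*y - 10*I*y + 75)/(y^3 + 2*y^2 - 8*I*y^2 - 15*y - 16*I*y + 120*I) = (y^2 - 2*I*y + 15)/(y^2 - y*(3 + 8*I) + 24*I)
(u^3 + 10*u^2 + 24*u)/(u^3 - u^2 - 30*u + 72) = u*(u + 4)/(u^2 - 7*u + 12)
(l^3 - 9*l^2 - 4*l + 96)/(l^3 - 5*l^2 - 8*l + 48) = (l - 8)/(l - 4)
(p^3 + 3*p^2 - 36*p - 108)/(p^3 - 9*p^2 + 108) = (p + 6)/(p - 6)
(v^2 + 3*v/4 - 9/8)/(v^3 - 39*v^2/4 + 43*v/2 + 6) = (8*v^2 + 6*v - 9)/(2*(4*v^3 - 39*v^2 + 86*v + 24))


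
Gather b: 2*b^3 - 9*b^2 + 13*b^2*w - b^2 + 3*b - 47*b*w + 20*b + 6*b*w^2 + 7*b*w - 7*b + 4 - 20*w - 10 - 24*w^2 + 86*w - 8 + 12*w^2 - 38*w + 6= 2*b^3 + b^2*(13*w - 10) + b*(6*w^2 - 40*w + 16) - 12*w^2 + 28*w - 8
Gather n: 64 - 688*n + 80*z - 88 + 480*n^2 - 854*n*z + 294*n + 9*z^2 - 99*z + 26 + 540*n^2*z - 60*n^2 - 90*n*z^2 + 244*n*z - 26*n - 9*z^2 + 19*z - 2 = n^2*(540*z + 420) + n*(-90*z^2 - 610*z - 420)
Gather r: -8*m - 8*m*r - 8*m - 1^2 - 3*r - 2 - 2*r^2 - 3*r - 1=-16*m - 2*r^2 + r*(-8*m - 6) - 4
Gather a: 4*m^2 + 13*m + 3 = 4*m^2 + 13*m + 3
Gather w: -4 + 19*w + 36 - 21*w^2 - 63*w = -21*w^2 - 44*w + 32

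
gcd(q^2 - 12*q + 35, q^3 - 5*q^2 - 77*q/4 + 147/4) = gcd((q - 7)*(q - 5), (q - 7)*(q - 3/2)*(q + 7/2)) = q - 7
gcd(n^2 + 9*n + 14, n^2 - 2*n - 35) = 1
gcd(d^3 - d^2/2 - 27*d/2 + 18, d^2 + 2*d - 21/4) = d - 3/2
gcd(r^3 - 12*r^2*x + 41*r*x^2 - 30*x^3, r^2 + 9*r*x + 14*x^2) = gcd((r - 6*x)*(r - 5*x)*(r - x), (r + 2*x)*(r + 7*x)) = 1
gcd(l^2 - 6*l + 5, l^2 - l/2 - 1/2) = l - 1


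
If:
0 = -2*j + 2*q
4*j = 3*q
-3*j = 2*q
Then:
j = 0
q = 0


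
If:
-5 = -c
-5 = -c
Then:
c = 5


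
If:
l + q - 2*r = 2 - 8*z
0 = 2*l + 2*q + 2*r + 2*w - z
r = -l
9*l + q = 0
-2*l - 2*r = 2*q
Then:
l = 0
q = 0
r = 0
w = 1/8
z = 1/4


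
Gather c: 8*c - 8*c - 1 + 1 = 0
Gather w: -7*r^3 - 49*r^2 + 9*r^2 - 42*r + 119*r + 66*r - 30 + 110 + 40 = -7*r^3 - 40*r^2 + 143*r + 120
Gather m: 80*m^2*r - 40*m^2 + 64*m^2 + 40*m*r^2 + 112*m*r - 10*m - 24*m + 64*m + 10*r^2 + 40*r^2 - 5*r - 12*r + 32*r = m^2*(80*r + 24) + m*(40*r^2 + 112*r + 30) + 50*r^2 + 15*r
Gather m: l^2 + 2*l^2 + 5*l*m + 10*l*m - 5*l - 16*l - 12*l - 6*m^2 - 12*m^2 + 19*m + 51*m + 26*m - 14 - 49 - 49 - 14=3*l^2 - 33*l - 18*m^2 + m*(15*l + 96) - 126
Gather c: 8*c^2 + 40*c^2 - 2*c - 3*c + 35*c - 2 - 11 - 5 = 48*c^2 + 30*c - 18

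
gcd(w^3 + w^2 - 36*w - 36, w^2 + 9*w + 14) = 1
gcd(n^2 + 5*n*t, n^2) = n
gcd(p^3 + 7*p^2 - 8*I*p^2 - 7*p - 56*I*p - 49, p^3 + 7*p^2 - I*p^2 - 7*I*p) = p^2 + p*(7 - I) - 7*I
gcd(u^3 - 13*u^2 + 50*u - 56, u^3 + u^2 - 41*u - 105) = u - 7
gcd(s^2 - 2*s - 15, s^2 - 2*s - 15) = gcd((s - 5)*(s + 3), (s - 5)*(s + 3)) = s^2 - 2*s - 15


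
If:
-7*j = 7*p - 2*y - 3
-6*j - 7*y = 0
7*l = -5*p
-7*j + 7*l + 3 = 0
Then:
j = 21/19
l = 90/133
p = -18/19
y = -18/19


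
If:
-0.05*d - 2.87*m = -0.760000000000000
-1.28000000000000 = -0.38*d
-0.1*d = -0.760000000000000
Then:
No Solution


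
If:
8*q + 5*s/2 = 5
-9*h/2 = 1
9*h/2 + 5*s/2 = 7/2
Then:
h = -2/9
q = 1/16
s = 9/5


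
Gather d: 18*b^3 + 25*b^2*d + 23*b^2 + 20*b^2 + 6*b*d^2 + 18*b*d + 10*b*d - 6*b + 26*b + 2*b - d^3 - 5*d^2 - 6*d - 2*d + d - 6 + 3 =18*b^3 + 43*b^2 + 22*b - d^3 + d^2*(6*b - 5) + d*(25*b^2 + 28*b - 7) - 3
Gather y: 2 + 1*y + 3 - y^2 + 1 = -y^2 + y + 6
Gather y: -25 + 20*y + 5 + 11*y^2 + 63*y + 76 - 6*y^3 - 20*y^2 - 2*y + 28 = -6*y^3 - 9*y^2 + 81*y + 84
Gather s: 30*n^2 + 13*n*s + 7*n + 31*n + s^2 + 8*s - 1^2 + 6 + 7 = 30*n^2 + 38*n + s^2 + s*(13*n + 8) + 12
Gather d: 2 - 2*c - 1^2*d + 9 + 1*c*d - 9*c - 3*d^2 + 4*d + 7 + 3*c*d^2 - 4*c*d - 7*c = -18*c + d^2*(3*c - 3) + d*(3 - 3*c) + 18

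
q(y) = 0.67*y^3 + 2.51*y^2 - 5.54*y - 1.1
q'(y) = 2.01*y^2 + 5.02*y - 5.54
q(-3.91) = 18.88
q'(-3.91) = 5.56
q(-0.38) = 1.33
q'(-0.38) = -7.16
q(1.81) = 1.07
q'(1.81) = 10.13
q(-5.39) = -3.23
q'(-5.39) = 25.80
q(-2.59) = 18.45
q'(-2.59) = -5.06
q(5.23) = 134.43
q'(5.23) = 75.69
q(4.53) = 87.59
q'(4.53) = 58.45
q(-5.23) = 0.68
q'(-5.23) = 23.18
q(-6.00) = -22.22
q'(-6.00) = 36.70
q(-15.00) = -1614.50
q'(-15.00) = 371.41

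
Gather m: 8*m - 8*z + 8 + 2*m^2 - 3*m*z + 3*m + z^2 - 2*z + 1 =2*m^2 + m*(11 - 3*z) + z^2 - 10*z + 9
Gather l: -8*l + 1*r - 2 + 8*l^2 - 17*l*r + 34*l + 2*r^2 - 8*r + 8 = 8*l^2 + l*(26 - 17*r) + 2*r^2 - 7*r + 6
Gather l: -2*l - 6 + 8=2 - 2*l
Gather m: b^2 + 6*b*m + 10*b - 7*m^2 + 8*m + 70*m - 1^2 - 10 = b^2 + 10*b - 7*m^2 + m*(6*b + 78) - 11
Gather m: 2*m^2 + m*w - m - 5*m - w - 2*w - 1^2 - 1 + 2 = 2*m^2 + m*(w - 6) - 3*w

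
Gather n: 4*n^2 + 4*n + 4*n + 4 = 4*n^2 + 8*n + 4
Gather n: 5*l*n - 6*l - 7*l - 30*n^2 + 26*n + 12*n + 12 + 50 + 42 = -13*l - 30*n^2 + n*(5*l + 38) + 104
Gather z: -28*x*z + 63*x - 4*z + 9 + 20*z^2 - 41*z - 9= 63*x + 20*z^2 + z*(-28*x - 45)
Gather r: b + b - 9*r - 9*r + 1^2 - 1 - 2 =2*b - 18*r - 2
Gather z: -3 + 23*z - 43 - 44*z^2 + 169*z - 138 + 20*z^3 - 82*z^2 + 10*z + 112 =20*z^3 - 126*z^2 + 202*z - 72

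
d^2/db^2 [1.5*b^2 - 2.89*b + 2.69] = 3.00000000000000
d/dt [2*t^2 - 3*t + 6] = 4*t - 3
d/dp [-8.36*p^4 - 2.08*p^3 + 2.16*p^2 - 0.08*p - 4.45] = -33.44*p^3 - 6.24*p^2 + 4.32*p - 0.08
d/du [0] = 0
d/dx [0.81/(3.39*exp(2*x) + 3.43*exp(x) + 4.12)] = (-5.4918*exp(x) - 2.7783)*exp(x)/(3.39*exp(2*x) + 3.43*exp(x) + 4.12)^2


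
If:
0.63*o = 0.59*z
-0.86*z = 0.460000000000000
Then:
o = -0.50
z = -0.53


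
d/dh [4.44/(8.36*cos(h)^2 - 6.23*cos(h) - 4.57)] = (74.2368*cos(h) - 27.6612)*sin(h)/(-8.36*cos(h)^2 + 6.23*cos(h) + 4.57)^2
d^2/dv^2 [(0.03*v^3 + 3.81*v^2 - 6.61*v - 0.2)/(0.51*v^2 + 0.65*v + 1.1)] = (6.93889390390723e-18*v^5 + 1.77635683940025e-15*v^4 - 5.972862*v^3 - 13.00788*v^2 + 22.06926*v + 18.7279)/(0.132651*v^6 + 0.507195*v^5 + 1.504755*v^4 + 2.462525*v^3 + 3.24555*v^2 + 2.3595*v + 1.331)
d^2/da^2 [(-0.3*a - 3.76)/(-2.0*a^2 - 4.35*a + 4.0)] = ((0.3*a + 3.76)*(4.0*a + 4.35)*(8.0*a + 8.7) - (3.6*a + 17.65)*(2.0*a^2 + 4.35*a - 4.0))/(2.0*a^2 + 4.35*a - 4.0)^3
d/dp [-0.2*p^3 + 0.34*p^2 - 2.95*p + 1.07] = -0.6*p^2 + 0.68*p - 2.95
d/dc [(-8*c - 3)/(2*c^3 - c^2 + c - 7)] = (-16*c^3 + 8*c^2 - 8*c + (8*c + 3)*(6*c^2 - 2*c + 1) + 56)/(2*c^3 - c^2 + c - 7)^2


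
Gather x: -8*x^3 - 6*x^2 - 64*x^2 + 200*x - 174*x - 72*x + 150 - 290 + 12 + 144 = -8*x^3 - 70*x^2 - 46*x + 16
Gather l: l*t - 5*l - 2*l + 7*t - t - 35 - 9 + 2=l*(t - 7) + 6*t - 42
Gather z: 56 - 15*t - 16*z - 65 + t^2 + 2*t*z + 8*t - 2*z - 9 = t^2 - 7*t + z*(2*t - 18) - 18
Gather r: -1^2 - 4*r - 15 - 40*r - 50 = -44*r - 66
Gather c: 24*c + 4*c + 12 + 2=28*c + 14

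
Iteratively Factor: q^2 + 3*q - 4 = (q - 1)*(q + 4)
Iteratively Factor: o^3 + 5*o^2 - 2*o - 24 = (o + 4)*(o^2 + o - 6) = (o - 2)*(o + 4)*(o + 3)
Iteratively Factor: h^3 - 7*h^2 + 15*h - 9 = (h - 3)*(h^2 - 4*h + 3) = (h - 3)*(h - 1)*(h - 3)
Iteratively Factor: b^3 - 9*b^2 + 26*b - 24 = (b - 3)*(b^2 - 6*b + 8) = (b - 3)*(b - 2)*(b - 4)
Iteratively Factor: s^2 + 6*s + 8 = (s + 4)*(s + 2)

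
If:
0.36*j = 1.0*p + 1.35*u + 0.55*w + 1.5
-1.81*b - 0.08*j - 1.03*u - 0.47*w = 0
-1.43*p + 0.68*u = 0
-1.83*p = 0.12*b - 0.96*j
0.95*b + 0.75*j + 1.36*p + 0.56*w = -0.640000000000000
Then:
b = 0.55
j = -1.22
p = -0.68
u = -1.43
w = 1.21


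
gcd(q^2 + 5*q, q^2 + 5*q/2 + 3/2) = 1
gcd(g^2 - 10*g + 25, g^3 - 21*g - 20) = g - 5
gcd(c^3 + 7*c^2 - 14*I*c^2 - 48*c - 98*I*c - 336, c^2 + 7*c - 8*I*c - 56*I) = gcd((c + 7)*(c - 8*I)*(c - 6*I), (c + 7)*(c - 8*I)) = c^2 + c*(7 - 8*I) - 56*I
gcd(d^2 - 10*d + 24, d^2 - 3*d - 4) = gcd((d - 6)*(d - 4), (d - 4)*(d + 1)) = d - 4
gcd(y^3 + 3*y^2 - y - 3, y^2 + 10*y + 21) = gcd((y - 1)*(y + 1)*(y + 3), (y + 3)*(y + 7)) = y + 3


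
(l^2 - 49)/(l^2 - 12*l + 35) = (l + 7)/(l - 5)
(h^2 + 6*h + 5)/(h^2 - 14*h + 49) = (h^2 + 6*h + 5)/(h^2 - 14*h + 49)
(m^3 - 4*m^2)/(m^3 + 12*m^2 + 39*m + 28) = m^2*(m - 4)/(m^3 + 12*m^2 + 39*m + 28)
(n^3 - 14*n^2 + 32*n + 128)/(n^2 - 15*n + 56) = (n^2 - 6*n - 16)/(n - 7)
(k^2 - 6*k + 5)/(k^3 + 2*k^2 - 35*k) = (k - 1)/(k*(k + 7))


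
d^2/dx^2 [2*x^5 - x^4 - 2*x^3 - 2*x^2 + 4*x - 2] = 40*x^3 - 12*x^2 - 12*x - 4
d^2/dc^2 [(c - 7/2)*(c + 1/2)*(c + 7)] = 6*c + 8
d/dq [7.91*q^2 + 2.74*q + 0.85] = 15.82*q + 2.74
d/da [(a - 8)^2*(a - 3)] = (a - 8)*(3*a - 14)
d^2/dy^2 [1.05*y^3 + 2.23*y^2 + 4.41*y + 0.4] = 6.3*y + 4.46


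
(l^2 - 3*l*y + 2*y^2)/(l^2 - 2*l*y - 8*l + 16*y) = (l - y)/(l - 8)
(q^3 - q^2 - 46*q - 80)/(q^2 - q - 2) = (-q^3 + q^2 + 46*q + 80)/(-q^2 + q + 2)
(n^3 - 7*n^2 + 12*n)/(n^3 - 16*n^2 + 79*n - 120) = n*(n - 4)/(n^2 - 13*n + 40)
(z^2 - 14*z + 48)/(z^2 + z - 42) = (z - 8)/(z + 7)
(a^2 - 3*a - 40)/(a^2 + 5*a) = (a - 8)/a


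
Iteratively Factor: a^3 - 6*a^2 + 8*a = (a - 2)*(a^2 - 4*a) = a*(a - 2)*(a - 4)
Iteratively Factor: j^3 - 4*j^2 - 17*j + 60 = (j - 5)*(j^2 + j - 12) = (j - 5)*(j - 3)*(j + 4)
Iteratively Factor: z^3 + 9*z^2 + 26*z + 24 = (z + 2)*(z^2 + 7*z + 12) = (z + 2)*(z + 3)*(z + 4)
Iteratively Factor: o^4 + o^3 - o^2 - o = (o + 1)*(o^3 - o) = (o - 1)*(o + 1)*(o^2 + o) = o*(o - 1)*(o + 1)*(o + 1)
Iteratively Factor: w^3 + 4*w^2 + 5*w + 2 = (w + 1)*(w^2 + 3*w + 2) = (w + 1)^2*(w + 2)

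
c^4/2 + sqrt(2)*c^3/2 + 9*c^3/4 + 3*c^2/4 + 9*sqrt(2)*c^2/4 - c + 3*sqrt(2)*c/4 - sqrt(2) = (c/2 + sqrt(2)/2)*(c - 1/2)*(c + 1)*(c + 4)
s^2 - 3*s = s*(s - 3)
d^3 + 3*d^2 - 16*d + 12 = (d - 2)*(d - 1)*(d + 6)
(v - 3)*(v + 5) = v^2 + 2*v - 15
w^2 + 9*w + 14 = (w + 2)*(w + 7)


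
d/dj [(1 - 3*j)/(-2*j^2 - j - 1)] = (6*j^2 + 3*j - (3*j - 1)*(4*j + 1) + 3)/(2*j^2 + j + 1)^2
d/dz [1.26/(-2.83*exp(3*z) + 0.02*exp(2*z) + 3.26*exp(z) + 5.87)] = (10.6974*exp(2*z) - 0.0504*exp(z) - 4.1076)*exp(z)/(-2.83*exp(3*z) + 0.02*exp(2*z) + 3.26*exp(z) + 5.87)^2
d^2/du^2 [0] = 0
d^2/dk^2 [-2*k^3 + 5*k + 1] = -12*k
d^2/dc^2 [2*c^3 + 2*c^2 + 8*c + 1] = 12*c + 4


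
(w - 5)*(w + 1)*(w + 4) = w^3 - 21*w - 20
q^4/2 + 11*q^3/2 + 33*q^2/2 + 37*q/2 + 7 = (q/2 + 1/2)*(q + 1)*(q + 2)*(q + 7)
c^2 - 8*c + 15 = (c - 5)*(c - 3)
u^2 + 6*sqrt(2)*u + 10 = (u + sqrt(2))*(u + 5*sqrt(2))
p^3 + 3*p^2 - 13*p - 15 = (p - 3)*(p + 1)*(p + 5)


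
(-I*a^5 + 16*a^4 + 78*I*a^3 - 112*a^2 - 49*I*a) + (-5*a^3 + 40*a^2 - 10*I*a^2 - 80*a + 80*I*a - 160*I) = -I*a^5 + 16*a^4 - 5*a^3 + 78*I*a^3 - 72*a^2 - 10*I*a^2 - 80*a + 31*I*a - 160*I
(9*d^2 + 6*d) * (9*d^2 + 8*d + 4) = 81*d^4 + 126*d^3 + 84*d^2 + 24*d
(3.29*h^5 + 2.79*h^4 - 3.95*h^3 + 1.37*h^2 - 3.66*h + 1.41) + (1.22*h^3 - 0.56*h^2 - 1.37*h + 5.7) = 3.29*h^5 + 2.79*h^4 - 2.73*h^3 + 0.81*h^2 - 5.03*h + 7.11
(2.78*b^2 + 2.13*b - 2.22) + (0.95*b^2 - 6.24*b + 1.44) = 3.73*b^2 - 4.11*b - 0.78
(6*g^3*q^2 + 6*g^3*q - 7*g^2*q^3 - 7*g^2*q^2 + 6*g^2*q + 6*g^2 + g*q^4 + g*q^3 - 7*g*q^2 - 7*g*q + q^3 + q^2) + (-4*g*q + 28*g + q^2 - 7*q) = 6*g^3*q^2 + 6*g^3*q - 7*g^2*q^3 - 7*g^2*q^2 + 6*g^2*q + 6*g^2 + g*q^4 + g*q^3 - 7*g*q^2 - 11*g*q + 28*g + q^3 + 2*q^2 - 7*q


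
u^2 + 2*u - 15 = (u - 3)*(u + 5)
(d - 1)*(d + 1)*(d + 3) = d^3 + 3*d^2 - d - 3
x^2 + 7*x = x*(x + 7)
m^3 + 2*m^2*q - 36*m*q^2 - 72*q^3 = (m - 6*q)*(m + 2*q)*(m + 6*q)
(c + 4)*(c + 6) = c^2 + 10*c + 24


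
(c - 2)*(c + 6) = c^2 + 4*c - 12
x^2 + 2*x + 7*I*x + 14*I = (x + 2)*(x + 7*I)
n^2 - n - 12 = (n - 4)*(n + 3)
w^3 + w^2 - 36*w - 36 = (w - 6)*(w + 1)*(w + 6)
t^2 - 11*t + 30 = (t - 6)*(t - 5)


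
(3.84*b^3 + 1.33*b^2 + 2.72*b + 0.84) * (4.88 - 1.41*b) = -5.4144*b^4 + 16.8639*b^3 + 2.6552*b^2 + 12.0892*b + 4.0992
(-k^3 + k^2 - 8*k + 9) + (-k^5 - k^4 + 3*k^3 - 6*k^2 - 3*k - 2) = -k^5 - k^4 + 2*k^3 - 5*k^2 - 11*k + 7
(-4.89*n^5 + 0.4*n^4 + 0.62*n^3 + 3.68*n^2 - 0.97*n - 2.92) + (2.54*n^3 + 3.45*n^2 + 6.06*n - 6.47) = -4.89*n^5 + 0.4*n^4 + 3.16*n^3 + 7.13*n^2 + 5.09*n - 9.39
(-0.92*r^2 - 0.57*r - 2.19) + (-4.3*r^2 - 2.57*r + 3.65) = -5.22*r^2 - 3.14*r + 1.46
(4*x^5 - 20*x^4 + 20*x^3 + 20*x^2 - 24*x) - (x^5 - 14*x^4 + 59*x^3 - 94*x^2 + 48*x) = 3*x^5 - 6*x^4 - 39*x^3 + 114*x^2 - 72*x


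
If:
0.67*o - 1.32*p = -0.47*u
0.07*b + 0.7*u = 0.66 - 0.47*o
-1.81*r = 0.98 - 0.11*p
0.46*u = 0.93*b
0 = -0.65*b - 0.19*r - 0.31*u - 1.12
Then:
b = -0.81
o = 3.96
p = 1.43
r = -0.45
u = -1.64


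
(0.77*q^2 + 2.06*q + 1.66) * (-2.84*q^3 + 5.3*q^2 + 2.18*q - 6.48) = -2.1868*q^5 - 1.7694*q^4 + 7.8822*q^3 + 8.2992*q^2 - 9.73*q - 10.7568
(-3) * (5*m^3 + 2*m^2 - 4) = -15*m^3 - 6*m^2 + 12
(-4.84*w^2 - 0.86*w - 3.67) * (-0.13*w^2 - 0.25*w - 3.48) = 0.6292*w^4 + 1.3218*w^3 + 17.5353*w^2 + 3.9103*w + 12.7716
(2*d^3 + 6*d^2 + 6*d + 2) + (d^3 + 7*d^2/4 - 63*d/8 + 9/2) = 3*d^3 + 31*d^2/4 - 15*d/8 + 13/2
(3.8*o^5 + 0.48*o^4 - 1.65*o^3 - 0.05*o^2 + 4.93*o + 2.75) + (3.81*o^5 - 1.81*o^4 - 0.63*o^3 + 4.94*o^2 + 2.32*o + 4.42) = 7.61*o^5 - 1.33*o^4 - 2.28*o^3 + 4.89*o^2 + 7.25*o + 7.17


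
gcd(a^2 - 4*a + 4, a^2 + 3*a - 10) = a - 2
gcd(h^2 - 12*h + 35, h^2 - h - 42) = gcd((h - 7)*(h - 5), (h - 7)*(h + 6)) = h - 7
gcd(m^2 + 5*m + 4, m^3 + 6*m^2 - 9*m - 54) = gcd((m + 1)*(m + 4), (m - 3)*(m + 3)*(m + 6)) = 1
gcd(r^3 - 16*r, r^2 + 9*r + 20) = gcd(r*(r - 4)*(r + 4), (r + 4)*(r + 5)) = r + 4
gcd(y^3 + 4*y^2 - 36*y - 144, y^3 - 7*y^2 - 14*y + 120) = y^2 - 2*y - 24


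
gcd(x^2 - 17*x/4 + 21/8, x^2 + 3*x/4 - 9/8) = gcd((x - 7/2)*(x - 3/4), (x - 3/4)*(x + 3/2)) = x - 3/4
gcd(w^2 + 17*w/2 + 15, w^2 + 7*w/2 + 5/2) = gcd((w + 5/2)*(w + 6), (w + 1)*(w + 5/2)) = w + 5/2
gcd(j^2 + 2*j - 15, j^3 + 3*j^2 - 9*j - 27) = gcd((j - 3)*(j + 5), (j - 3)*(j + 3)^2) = j - 3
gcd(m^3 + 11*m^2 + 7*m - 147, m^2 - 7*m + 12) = m - 3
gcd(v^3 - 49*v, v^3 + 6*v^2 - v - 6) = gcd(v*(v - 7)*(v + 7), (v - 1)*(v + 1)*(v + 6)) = 1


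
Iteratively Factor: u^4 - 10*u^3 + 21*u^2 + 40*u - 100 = (u + 2)*(u^3 - 12*u^2 + 45*u - 50) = (u - 5)*(u + 2)*(u^2 - 7*u + 10) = (u - 5)*(u - 2)*(u + 2)*(u - 5)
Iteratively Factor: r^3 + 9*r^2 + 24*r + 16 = (r + 1)*(r^2 + 8*r + 16) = (r + 1)*(r + 4)*(r + 4)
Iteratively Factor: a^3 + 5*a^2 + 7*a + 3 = (a + 1)*(a^2 + 4*a + 3) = (a + 1)^2*(a + 3)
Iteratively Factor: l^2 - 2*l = (l - 2)*(l)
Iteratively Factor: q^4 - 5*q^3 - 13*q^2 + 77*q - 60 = (q - 5)*(q^3 - 13*q + 12) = (q - 5)*(q + 4)*(q^2 - 4*q + 3) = (q - 5)*(q - 1)*(q + 4)*(q - 3)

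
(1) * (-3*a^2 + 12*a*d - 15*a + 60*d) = -3*a^2 + 12*a*d - 15*a + 60*d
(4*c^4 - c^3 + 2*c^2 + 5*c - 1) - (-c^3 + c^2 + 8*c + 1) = 4*c^4 + c^2 - 3*c - 2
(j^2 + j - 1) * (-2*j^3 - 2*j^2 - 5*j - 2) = -2*j^5 - 4*j^4 - 5*j^3 - 5*j^2 + 3*j + 2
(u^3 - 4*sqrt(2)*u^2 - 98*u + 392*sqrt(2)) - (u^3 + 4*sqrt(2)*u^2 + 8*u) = -8*sqrt(2)*u^2 - 106*u + 392*sqrt(2)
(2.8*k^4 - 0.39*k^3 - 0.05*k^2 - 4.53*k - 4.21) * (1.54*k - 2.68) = 4.312*k^5 - 8.1046*k^4 + 0.9682*k^3 - 6.8422*k^2 + 5.657*k + 11.2828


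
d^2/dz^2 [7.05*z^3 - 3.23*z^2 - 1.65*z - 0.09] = 42.3*z - 6.46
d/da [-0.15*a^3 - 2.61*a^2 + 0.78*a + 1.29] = -0.45*a^2 - 5.22*a + 0.78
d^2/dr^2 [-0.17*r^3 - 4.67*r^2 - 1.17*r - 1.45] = -1.02*r - 9.34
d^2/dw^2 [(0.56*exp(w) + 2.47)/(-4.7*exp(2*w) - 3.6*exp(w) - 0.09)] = (-12.3704*exp(4*w) - 208.774*exp(3*w) - 123.95592*exp(2*w) - 27.65052*exp(w) + 0.795744)*exp(w)/(103.823*exp(6*w) + 238.572*exp(5*w) + 188.7003*exp(4*w) + 55.7928*exp(3*w) + 3.61341*exp(2*w) + 0.08748*exp(w) + 0.000729)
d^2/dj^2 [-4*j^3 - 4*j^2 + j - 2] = -24*j - 8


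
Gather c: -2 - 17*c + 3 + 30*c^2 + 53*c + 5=30*c^2 + 36*c + 6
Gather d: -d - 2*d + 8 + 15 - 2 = 21 - 3*d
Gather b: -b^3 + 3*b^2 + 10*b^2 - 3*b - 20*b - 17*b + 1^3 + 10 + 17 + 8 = -b^3 + 13*b^2 - 40*b + 36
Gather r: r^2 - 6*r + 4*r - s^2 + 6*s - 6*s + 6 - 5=r^2 - 2*r - s^2 + 1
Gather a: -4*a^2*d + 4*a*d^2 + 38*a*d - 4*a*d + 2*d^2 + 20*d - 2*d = -4*a^2*d + a*(4*d^2 + 34*d) + 2*d^2 + 18*d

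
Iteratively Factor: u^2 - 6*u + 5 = (u - 5)*(u - 1)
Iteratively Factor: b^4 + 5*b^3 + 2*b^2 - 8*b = (b - 1)*(b^3 + 6*b^2 + 8*b) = (b - 1)*(b + 4)*(b^2 + 2*b) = b*(b - 1)*(b + 4)*(b + 2)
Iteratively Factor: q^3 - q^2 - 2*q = (q + 1)*(q^2 - 2*q) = q*(q + 1)*(q - 2)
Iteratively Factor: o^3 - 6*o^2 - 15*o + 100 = (o - 5)*(o^2 - o - 20) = (o - 5)^2*(o + 4)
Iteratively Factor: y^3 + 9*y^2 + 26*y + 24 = (y + 4)*(y^2 + 5*y + 6) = (y + 2)*(y + 4)*(y + 3)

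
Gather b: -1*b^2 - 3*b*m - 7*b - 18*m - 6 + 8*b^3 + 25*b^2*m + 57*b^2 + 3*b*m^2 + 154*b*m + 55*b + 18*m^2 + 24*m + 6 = 8*b^3 + b^2*(25*m + 56) + b*(3*m^2 + 151*m + 48) + 18*m^2 + 6*m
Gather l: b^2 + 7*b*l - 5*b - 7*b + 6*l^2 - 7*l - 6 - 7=b^2 - 12*b + 6*l^2 + l*(7*b - 7) - 13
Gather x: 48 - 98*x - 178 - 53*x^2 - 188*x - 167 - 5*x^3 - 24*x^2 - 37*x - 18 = -5*x^3 - 77*x^2 - 323*x - 315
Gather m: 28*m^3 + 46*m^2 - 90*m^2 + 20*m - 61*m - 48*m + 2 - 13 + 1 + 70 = 28*m^3 - 44*m^2 - 89*m + 60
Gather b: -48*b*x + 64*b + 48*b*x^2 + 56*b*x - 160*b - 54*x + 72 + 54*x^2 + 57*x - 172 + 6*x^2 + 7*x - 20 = b*(48*x^2 + 8*x - 96) + 60*x^2 + 10*x - 120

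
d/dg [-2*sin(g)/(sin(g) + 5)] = -10*cos(g)/(sin(g) + 5)^2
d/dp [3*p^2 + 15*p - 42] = 6*p + 15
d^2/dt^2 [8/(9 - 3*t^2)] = 16*(-t^2 - 1)/(t^2 - 3)^3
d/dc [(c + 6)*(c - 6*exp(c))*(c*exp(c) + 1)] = (c + 1)*(c + 6)*(c - 6*exp(c))*exp(c) - (c + 6)*(c*exp(c) + 1)*(6*exp(c) - 1) + (c - 6*exp(c))*(c*exp(c) + 1)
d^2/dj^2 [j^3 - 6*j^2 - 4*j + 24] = 6*j - 12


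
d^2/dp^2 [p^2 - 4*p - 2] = 2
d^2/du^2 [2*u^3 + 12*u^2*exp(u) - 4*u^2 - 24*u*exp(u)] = 12*u^2*exp(u) + 24*u*exp(u) + 12*u - 24*exp(u) - 8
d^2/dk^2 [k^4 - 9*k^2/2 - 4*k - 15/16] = 12*k^2 - 9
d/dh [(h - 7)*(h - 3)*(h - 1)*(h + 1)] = 4*h^3 - 30*h^2 + 40*h + 10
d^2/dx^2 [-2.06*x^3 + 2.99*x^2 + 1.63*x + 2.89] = 5.98 - 12.36*x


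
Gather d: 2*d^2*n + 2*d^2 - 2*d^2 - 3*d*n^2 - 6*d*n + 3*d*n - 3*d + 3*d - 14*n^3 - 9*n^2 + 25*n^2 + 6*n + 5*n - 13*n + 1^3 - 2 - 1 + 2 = 2*d^2*n + d*(-3*n^2 - 3*n) - 14*n^3 + 16*n^2 - 2*n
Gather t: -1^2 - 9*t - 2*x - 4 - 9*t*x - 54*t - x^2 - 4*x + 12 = t*(-9*x - 63) - x^2 - 6*x + 7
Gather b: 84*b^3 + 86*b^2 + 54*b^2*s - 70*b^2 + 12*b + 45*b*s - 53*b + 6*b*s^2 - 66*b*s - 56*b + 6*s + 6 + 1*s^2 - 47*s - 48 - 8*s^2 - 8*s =84*b^3 + b^2*(54*s + 16) + b*(6*s^2 - 21*s - 97) - 7*s^2 - 49*s - 42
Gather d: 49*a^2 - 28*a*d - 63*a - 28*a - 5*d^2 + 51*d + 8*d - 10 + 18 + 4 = 49*a^2 - 91*a - 5*d^2 + d*(59 - 28*a) + 12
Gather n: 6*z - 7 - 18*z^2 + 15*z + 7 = -18*z^2 + 21*z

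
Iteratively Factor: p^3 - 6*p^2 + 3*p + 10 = (p - 2)*(p^2 - 4*p - 5) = (p - 2)*(p + 1)*(p - 5)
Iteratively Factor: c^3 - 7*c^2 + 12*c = (c - 4)*(c^2 - 3*c) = c*(c - 4)*(c - 3)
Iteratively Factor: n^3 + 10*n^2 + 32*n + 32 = (n + 4)*(n^2 + 6*n + 8) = (n + 4)^2*(n + 2)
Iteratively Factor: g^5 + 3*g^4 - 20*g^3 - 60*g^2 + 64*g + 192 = (g + 2)*(g^4 + g^3 - 22*g^2 - 16*g + 96) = (g + 2)*(g + 3)*(g^3 - 2*g^2 - 16*g + 32) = (g - 4)*(g + 2)*(g + 3)*(g^2 + 2*g - 8) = (g - 4)*(g - 2)*(g + 2)*(g + 3)*(g + 4)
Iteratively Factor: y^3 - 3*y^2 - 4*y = (y - 4)*(y^2 + y) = y*(y - 4)*(y + 1)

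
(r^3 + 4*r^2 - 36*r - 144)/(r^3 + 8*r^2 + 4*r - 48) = (r - 6)/(r - 2)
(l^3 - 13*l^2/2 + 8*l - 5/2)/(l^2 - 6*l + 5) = l - 1/2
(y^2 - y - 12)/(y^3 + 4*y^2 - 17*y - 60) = 1/(y + 5)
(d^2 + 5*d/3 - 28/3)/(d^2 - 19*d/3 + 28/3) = (d + 4)/(d - 4)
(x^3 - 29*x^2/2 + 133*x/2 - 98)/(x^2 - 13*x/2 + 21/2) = (x^2 - 11*x + 28)/(x - 3)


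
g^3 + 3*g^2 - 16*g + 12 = (g - 2)*(g - 1)*(g + 6)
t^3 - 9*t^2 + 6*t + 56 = (t - 7)*(t - 4)*(t + 2)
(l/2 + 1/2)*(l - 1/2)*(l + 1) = l^3/2 + 3*l^2/4 - 1/4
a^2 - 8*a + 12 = (a - 6)*(a - 2)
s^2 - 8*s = s*(s - 8)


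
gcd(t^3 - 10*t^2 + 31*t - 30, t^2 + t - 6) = t - 2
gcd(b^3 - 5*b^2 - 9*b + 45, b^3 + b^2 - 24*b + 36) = b - 3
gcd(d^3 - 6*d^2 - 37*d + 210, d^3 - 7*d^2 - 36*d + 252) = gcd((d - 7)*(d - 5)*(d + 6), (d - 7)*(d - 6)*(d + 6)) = d^2 - d - 42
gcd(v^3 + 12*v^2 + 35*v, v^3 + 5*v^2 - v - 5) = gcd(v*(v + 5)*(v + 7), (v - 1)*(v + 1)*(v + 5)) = v + 5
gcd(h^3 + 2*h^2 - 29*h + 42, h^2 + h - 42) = h + 7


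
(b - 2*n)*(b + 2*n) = b^2 - 4*n^2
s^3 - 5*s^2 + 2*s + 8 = (s - 4)*(s - 2)*(s + 1)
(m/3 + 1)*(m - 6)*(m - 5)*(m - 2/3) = m^4/3 - 26*m^3/9 + 7*m^2/9 + 92*m/3 - 20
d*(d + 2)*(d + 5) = d^3 + 7*d^2 + 10*d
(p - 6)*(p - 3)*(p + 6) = p^3 - 3*p^2 - 36*p + 108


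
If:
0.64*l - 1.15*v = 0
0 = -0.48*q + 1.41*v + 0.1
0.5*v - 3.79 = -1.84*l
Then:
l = 1.79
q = 3.13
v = 1.00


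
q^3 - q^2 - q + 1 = (q - 1)^2*(q + 1)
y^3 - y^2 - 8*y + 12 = (y - 2)^2*(y + 3)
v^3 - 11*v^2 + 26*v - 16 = (v - 8)*(v - 2)*(v - 1)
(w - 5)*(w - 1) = w^2 - 6*w + 5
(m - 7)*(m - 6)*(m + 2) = m^3 - 11*m^2 + 16*m + 84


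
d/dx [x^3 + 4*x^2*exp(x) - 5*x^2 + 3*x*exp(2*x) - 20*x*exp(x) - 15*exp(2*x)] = 4*x^2*exp(x) + 3*x^2 + 6*x*exp(2*x) - 12*x*exp(x) - 10*x - 27*exp(2*x) - 20*exp(x)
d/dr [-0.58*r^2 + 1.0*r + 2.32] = 1.0 - 1.16*r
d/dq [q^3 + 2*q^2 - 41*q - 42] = 3*q^2 + 4*q - 41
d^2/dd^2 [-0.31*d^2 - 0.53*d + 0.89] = -0.620000000000000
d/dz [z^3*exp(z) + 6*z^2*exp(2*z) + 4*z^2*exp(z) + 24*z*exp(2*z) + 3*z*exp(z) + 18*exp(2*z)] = (z^3 + 12*z^2*exp(z) + 7*z^2 + 60*z*exp(z) + 11*z + 60*exp(z) + 3)*exp(z)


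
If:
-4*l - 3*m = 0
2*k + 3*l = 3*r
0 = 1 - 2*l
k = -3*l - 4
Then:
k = -11/2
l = 1/2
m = -2/3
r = -19/6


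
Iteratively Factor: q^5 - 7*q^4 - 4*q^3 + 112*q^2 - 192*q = (q - 4)*(q^4 - 3*q^3 - 16*q^2 + 48*q) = (q - 4)^2*(q^3 + q^2 - 12*q) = (q - 4)^2*(q + 4)*(q^2 - 3*q) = (q - 4)^2*(q - 3)*(q + 4)*(q)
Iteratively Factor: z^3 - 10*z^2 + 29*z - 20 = (z - 1)*(z^2 - 9*z + 20) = (z - 4)*(z - 1)*(z - 5)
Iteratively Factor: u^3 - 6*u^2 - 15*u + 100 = (u - 5)*(u^2 - u - 20) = (u - 5)*(u + 4)*(u - 5)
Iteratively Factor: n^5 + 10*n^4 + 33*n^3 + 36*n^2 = (n + 3)*(n^4 + 7*n^3 + 12*n^2) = (n + 3)*(n + 4)*(n^3 + 3*n^2) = n*(n + 3)*(n + 4)*(n^2 + 3*n) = n*(n + 3)^2*(n + 4)*(n)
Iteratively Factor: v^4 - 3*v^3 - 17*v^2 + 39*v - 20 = (v - 5)*(v^3 + 2*v^2 - 7*v + 4) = (v - 5)*(v - 1)*(v^2 + 3*v - 4) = (v - 5)*(v - 1)*(v + 4)*(v - 1)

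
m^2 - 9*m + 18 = (m - 6)*(m - 3)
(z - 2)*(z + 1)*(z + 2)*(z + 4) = z^4 + 5*z^3 - 20*z - 16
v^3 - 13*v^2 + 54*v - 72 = (v - 6)*(v - 4)*(v - 3)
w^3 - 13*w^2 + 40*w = w*(w - 8)*(w - 5)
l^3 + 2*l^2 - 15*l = l*(l - 3)*(l + 5)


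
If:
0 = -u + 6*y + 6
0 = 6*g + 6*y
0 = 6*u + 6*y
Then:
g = 6/7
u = 6/7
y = -6/7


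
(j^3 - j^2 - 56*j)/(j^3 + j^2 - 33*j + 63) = j*(j - 8)/(j^2 - 6*j + 9)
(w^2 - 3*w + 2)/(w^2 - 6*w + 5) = (w - 2)/(w - 5)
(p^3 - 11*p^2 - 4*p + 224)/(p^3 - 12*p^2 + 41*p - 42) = (p^2 - 4*p - 32)/(p^2 - 5*p + 6)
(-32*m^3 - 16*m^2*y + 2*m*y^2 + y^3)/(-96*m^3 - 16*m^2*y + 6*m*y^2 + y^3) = (2*m + y)/(6*m + y)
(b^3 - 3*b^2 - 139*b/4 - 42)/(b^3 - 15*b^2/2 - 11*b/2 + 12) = (b + 7/2)/(b - 1)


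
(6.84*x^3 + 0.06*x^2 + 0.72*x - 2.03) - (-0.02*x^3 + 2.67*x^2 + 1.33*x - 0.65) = 6.86*x^3 - 2.61*x^2 - 0.61*x - 1.38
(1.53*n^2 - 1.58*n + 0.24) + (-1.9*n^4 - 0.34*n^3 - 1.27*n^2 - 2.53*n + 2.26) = -1.9*n^4 - 0.34*n^3 + 0.26*n^2 - 4.11*n + 2.5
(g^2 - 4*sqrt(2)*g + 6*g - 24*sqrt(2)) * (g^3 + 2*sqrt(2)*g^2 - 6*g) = g^5 - 2*sqrt(2)*g^4 + 6*g^4 - 22*g^3 - 12*sqrt(2)*g^3 - 132*g^2 + 24*sqrt(2)*g^2 + 144*sqrt(2)*g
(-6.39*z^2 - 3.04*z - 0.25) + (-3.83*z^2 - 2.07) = -10.22*z^2 - 3.04*z - 2.32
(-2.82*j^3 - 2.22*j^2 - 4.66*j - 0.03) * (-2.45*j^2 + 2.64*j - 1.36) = 6.909*j^5 - 2.0058*j^4 + 9.3914*j^3 - 9.2097*j^2 + 6.2584*j + 0.0408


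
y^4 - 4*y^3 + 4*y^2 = y^2*(y - 2)^2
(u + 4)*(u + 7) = u^2 + 11*u + 28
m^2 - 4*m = m*(m - 4)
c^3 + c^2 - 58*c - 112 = (c - 8)*(c + 2)*(c + 7)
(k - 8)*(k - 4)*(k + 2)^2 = k^4 - 8*k^3 - 12*k^2 + 80*k + 128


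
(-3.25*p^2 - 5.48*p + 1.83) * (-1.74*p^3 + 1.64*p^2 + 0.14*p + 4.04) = 5.655*p^5 + 4.2052*p^4 - 12.6264*p^3 - 10.896*p^2 - 21.883*p + 7.3932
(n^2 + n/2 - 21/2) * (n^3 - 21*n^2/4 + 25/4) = n^5 - 19*n^4/4 - 105*n^3/8 + 491*n^2/8 + 25*n/8 - 525/8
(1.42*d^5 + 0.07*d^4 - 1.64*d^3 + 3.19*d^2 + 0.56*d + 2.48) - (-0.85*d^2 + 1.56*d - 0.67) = 1.42*d^5 + 0.07*d^4 - 1.64*d^3 + 4.04*d^2 - 1.0*d + 3.15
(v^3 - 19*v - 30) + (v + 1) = v^3 - 18*v - 29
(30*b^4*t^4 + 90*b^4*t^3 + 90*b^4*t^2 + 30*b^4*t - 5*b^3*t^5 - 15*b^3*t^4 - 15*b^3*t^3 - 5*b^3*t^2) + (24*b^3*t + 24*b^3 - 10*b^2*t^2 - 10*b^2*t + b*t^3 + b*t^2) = 30*b^4*t^4 + 90*b^4*t^3 + 90*b^4*t^2 + 30*b^4*t - 5*b^3*t^5 - 15*b^3*t^4 - 15*b^3*t^3 - 5*b^3*t^2 + 24*b^3*t + 24*b^3 - 10*b^2*t^2 - 10*b^2*t + b*t^3 + b*t^2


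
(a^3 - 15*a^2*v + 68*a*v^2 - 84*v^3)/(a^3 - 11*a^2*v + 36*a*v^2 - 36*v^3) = (-a + 7*v)/(-a + 3*v)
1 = 1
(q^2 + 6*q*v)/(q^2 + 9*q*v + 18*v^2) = q/(q + 3*v)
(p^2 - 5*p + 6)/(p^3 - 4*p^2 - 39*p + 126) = (p - 2)/(p^2 - p - 42)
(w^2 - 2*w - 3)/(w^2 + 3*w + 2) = (w - 3)/(w + 2)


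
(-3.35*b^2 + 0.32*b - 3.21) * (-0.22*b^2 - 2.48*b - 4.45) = 0.737*b^4 + 8.2376*b^3 + 14.8201*b^2 + 6.5368*b + 14.2845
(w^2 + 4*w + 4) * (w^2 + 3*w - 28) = w^4 + 7*w^3 - 12*w^2 - 100*w - 112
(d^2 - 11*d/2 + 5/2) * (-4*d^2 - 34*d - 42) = -4*d^4 - 12*d^3 + 135*d^2 + 146*d - 105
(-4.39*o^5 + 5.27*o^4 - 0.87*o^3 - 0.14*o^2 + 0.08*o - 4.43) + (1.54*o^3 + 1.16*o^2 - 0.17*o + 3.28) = -4.39*o^5 + 5.27*o^4 + 0.67*o^3 + 1.02*o^2 - 0.09*o - 1.15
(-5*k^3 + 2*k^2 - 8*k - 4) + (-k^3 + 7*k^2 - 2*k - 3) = -6*k^3 + 9*k^2 - 10*k - 7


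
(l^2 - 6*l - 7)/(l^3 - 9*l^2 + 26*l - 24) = (l^2 - 6*l - 7)/(l^3 - 9*l^2 + 26*l - 24)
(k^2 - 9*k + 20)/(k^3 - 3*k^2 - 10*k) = (k - 4)/(k*(k + 2))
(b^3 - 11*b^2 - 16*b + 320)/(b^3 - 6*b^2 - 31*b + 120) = (b - 8)/(b - 3)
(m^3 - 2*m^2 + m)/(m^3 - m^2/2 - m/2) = 2*(m - 1)/(2*m + 1)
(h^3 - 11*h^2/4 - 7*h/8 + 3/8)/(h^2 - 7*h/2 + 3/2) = (8*h^2 + 2*h - 1)/(4*(2*h - 1))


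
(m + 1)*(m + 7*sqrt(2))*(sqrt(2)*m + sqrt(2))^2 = 2*m^4 + 6*m^3 + 14*sqrt(2)*m^3 + 6*m^2 + 42*sqrt(2)*m^2 + 2*m + 42*sqrt(2)*m + 14*sqrt(2)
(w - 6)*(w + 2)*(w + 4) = w^3 - 28*w - 48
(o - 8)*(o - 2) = o^2 - 10*o + 16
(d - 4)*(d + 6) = d^2 + 2*d - 24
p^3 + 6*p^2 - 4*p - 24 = (p - 2)*(p + 2)*(p + 6)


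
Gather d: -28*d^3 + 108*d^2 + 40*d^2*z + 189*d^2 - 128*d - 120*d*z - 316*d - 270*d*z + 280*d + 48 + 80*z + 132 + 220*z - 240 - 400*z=-28*d^3 + d^2*(40*z + 297) + d*(-390*z - 164) - 100*z - 60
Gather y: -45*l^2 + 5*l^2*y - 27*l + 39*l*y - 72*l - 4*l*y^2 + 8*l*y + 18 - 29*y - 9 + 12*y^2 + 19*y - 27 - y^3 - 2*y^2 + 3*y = -45*l^2 - 99*l - y^3 + y^2*(10 - 4*l) + y*(5*l^2 + 47*l - 7) - 18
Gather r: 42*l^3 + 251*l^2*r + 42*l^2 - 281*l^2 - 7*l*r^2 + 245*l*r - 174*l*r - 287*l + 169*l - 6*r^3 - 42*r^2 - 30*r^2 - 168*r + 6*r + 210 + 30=42*l^3 - 239*l^2 - 118*l - 6*r^3 + r^2*(-7*l - 72) + r*(251*l^2 + 71*l - 162) + 240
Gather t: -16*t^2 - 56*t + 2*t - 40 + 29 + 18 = -16*t^2 - 54*t + 7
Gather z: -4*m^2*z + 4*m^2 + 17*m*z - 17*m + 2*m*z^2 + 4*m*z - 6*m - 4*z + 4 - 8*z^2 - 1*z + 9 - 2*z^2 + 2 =4*m^2 - 23*m + z^2*(2*m - 10) + z*(-4*m^2 + 21*m - 5) + 15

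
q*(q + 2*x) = q^2 + 2*q*x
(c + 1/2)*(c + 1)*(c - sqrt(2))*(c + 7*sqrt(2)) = c^4 + 3*c^3/2 + 6*sqrt(2)*c^3 - 27*c^2/2 + 9*sqrt(2)*c^2 - 21*c + 3*sqrt(2)*c - 7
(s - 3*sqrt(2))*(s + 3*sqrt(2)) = s^2 - 18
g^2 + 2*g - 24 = (g - 4)*(g + 6)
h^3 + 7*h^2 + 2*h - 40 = (h - 2)*(h + 4)*(h + 5)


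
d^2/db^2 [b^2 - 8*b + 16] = 2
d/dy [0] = 0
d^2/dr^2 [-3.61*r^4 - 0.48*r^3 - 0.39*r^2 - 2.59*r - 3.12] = -43.32*r^2 - 2.88*r - 0.78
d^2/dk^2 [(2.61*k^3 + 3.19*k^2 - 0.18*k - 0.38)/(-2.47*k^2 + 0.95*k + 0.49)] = (1.4210854715202e-14*k^5 - 23.803162*k^3 - 16.54482*k^2 - 7.802862*k - 0.0936899999999998)/(15.069223*k^6 - 17.387565*k^5 - 2.280798*k^4 + 6.041335*k^3 + 0.452466*k^2 - 0.684285*k - 0.117649)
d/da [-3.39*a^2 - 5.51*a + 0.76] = -6.78*a - 5.51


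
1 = 1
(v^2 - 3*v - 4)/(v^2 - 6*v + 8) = (v + 1)/(v - 2)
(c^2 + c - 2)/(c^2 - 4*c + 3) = (c + 2)/(c - 3)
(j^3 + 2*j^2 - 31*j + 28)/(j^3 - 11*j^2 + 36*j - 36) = (j^3 + 2*j^2 - 31*j + 28)/(j^3 - 11*j^2 + 36*j - 36)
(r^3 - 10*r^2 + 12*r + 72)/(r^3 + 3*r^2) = (r^3 - 10*r^2 + 12*r + 72)/(r^2*(r + 3))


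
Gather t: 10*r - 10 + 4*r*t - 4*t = 10*r + t*(4*r - 4) - 10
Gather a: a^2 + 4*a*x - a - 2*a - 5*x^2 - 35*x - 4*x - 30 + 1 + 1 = a^2 + a*(4*x - 3) - 5*x^2 - 39*x - 28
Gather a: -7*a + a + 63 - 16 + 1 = 48 - 6*a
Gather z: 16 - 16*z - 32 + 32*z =16*z - 16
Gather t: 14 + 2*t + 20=2*t + 34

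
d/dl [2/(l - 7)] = -2/(l - 7)^2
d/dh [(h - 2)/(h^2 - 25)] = (h^2 - 2*h*(h - 2) - 25)/(h^2 - 25)^2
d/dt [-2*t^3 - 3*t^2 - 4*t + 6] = -6*t^2 - 6*t - 4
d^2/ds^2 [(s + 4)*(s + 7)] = 2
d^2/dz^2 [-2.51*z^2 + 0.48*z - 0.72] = -5.02000000000000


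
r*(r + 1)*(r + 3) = r^3 + 4*r^2 + 3*r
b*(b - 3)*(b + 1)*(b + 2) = b^4 - 7*b^2 - 6*b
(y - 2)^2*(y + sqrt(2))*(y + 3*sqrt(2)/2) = y^4 - 4*y^3 + 5*sqrt(2)*y^3/2 - 10*sqrt(2)*y^2 + 7*y^2 - 12*y + 10*sqrt(2)*y + 12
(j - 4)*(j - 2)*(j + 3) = j^3 - 3*j^2 - 10*j + 24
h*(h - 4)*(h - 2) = h^3 - 6*h^2 + 8*h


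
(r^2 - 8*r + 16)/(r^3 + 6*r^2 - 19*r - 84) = (r - 4)/(r^2 + 10*r + 21)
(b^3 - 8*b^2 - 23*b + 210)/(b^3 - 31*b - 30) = (b - 7)/(b + 1)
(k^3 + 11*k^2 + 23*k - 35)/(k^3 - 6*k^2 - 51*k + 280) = (k^2 + 4*k - 5)/(k^2 - 13*k + 40)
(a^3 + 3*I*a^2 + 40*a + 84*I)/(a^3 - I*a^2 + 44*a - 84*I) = (a + 2*I)/(a - 2*I)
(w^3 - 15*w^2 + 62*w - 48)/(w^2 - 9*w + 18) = (w^2 - 9*w + 8)/(w - 3)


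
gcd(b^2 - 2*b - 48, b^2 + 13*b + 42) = b + 6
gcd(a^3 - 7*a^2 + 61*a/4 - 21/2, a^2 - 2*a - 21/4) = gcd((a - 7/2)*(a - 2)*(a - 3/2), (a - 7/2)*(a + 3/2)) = a - 7/2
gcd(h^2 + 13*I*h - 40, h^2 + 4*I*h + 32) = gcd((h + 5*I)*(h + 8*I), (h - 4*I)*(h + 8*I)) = h + 8*I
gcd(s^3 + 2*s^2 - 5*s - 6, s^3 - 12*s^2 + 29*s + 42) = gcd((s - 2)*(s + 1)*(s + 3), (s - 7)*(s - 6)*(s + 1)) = s + 1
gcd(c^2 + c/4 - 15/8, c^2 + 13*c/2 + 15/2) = c + 3/2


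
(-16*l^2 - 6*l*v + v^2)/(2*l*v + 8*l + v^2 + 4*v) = (-8*l + v)/(v + 4)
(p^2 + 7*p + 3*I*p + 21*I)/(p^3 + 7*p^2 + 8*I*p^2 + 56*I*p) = (p + 3*I)/(p*(p + 8*I))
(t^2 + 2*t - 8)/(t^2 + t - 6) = (t + 4)/(t + 3)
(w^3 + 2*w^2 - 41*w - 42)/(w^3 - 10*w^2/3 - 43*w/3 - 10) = 3*(w + 7)/(3*w + 5)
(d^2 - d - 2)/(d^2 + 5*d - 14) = (d + 1)/(d + 7)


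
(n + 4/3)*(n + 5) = n^2 + 19*n/3 + 20/3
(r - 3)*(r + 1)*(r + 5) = r^3 + 3*r^2 - 13*r - 15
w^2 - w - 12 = (w - 4)*(w + 3)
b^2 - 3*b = b*(b - 3)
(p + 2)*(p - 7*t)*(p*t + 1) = p^3*t - 7*p^2*t^2 + 2*p^2*t + p^2 - 14*p*t^2 - 7*p*t + 2*p - 14*t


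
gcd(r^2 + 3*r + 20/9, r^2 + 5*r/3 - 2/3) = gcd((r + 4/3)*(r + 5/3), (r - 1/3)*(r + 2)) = 1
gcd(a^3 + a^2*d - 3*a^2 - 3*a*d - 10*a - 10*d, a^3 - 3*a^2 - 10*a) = a^2 - 3*a - 10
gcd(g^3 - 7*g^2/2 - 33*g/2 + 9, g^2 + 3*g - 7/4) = g - 1/2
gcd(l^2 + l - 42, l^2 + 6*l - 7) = l + 7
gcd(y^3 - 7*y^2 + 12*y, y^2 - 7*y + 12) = y^2 - 7*y + 12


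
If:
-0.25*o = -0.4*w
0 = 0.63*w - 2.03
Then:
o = 5.16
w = 3.22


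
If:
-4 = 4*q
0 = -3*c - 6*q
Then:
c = 2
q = -1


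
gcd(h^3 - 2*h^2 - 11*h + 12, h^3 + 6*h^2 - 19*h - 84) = h^2 - h - 12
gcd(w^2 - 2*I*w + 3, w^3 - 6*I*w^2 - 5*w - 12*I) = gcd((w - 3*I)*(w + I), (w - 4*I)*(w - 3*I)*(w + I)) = w^2 - 2*I*w + 3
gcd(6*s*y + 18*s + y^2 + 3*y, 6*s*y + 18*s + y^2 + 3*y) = 6*s*y + 18*s + y^2 + 3*y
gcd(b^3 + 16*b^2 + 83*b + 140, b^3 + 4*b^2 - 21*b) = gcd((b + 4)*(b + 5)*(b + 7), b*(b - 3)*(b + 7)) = b + 7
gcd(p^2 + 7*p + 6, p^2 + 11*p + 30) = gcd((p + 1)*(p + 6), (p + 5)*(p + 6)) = p + 6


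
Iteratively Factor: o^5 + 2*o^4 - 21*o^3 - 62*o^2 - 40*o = (o + 2)*(o^4 - 21*o^2 - 20*o) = (o + 2)*(o + 4)*(o^3 - 4*o^2 - 5*o) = o*(o + 2)*(o + 4)*(o^2 - 4*o - 5) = o*(o - 5)*(o + 2)*(o + 4)*(o + 1)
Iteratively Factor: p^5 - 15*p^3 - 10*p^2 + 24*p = (p)*(p^4 - 15*p^2 - 10*p + 24) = p*(p - 4)*(p^3 + 4*p^2 + p - 6) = p*(p - 4)*(p + 2)*(p^2 + 2*p - 3) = p*(p - 4)*(p + 2)*(p + 3)*(p - 1)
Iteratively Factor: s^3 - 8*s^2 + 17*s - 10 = (s - 5)*(s^2 - 3*s + 2) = (s - 5)*(s - 2)*(s - 1)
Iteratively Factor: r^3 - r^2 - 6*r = (r - 3)*(r^2 + 2*r) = (r - 3)*(r + 2)*(r)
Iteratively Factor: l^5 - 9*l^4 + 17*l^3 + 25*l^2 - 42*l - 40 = (l + 1)*(l^4 - 10*l^3 + 27*l^2 - 2*l - 40) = (l - 2)*(l + 1)*(l^3 - 8*l^2 + 11*l + 20) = (l - 2)*(l + 1)^2*(l^2 - 9*l + 20) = (l - 5)*(l - 2)*(l + 1)^2*(l - 4)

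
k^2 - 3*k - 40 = (k - 8)*(k + 5)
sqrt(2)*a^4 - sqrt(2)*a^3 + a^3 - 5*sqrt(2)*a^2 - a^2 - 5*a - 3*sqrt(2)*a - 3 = (a - 3)*(a + 1)^2*(sqrt(2)*a + 1)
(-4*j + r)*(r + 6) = -4*j*r - 24*j + r^2 + 6*r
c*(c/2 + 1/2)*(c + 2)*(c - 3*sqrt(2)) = c^4/2 - 3*sqrt(2)*c^3/2 + 3*c^3/2 - 9*sqrt(2)*c^2/2 + c^2 - 3*sqrt(2)*c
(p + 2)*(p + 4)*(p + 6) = p^3 + 12*p^2 + 44*p + 48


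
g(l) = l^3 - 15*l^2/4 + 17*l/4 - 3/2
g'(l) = 3*l^2 - 15*l/2 + 17/4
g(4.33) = 27.78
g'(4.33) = 28.02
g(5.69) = 85.49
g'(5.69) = 58.70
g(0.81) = 0.01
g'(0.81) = 0.14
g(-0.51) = -4.78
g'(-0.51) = 8.86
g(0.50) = -0.19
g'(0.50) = 1.25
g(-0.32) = -3.28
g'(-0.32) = 6.96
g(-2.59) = -55.04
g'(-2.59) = 43.80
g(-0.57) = -5.33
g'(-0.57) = 9.50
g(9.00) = 462.00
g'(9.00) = 179.75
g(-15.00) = -4284.00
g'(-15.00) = 791.75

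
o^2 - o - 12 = (o - 4)*(o + 3)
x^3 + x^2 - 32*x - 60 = (x - 6)*(x + 2)*(x + 5)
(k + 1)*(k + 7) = k^2 + 8*k + 7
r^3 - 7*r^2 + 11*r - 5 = (r - 5)*(r - 1)^2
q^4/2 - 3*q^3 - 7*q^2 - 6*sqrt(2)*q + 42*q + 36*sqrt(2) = (q/2 + sqrt(2))*(q - 6)*(q - 3*sqrt(2))*(q + sqrt(2))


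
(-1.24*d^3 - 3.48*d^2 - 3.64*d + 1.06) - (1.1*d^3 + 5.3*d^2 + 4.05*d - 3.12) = -2.34*d^3 - 8.78*d^2 - 7.69*d + 4.18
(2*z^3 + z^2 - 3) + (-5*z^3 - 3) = -3*z^3 + z^2 - 6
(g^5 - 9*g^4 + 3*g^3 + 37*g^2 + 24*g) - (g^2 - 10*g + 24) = g^5 - 9*g^4 + 3*g^3 + 36*g^2 + 34*g - 24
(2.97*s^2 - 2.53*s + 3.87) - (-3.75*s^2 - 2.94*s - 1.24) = 6.72*s^2 + 0.41*s + 5.11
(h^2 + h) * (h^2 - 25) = h^4 + h^3 - 25*h^2 - 25*h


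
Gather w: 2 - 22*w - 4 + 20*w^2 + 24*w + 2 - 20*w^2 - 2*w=0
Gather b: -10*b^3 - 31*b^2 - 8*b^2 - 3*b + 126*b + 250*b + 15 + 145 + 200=-10*b^3 - 39*b^2 + 373*b + 360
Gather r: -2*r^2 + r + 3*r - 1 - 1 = -2*r^2 + 4*r - 2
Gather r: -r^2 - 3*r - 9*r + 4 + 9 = -r^2 - 12*r + 13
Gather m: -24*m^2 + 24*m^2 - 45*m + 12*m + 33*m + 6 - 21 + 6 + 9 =0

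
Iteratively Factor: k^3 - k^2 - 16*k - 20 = (k + 2)*(k^2 - 3*k - 10) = (k - 5)*(k + 2)*(k + 2)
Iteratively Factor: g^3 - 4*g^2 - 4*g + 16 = (g - 2)*(g^2 - 2*g - 8) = (g - 2)*(g + 2)*(g - 4)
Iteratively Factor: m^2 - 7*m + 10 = (m - 5)*(m - 2)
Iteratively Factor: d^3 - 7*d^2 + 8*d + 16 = (d - 4)*(d^2 - 3*d - 4) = (d - 4)^2*(d + 1)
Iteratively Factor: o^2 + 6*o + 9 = (o + 3)*(o + 3)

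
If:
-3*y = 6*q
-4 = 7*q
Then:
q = -4/7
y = 8/7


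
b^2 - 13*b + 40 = (b - 8)*(b - 5)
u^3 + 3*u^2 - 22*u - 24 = (u - 4)*(u + 1)*(u + 6)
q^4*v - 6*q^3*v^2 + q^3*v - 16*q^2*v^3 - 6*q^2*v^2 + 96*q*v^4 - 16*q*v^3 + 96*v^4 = (q - 6*v)*(q - 4*v)*(q + 4*v)*(q*v + v)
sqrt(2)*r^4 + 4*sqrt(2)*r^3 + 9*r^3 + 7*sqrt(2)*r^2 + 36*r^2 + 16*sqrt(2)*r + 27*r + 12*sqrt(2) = (r + 1)*(r + 3)*(r + 4*sqrt(2))*(sqrt(2)*r + 1)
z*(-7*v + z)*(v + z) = -7*v^2*z - 6*v*z^2 + z^3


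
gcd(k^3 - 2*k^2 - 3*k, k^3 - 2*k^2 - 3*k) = k^3 - 2*k^2 - 3*k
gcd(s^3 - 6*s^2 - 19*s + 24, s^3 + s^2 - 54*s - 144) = s^2 - 5*s - 24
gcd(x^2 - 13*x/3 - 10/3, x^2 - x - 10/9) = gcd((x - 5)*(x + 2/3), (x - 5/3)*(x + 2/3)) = x + 2/3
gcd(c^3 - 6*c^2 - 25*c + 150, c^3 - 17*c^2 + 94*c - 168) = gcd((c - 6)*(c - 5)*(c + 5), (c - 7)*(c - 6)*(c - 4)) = c - 6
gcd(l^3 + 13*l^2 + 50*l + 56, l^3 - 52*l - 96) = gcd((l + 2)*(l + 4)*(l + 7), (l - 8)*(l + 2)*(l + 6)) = l + 2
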